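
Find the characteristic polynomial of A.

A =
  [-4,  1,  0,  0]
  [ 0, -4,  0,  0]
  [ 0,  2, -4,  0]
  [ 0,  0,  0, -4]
x^4 + 16*x^3 + 96*x^2 + 256*x + 256

Expanding det(x·I − A) (e.g. by cofactor expansion or by noting that A is similar to its Jordan form J, which has the same characteristic polynomial as A) gives
  χ_A(x) = x^4 + 16*x^3 + 96*x^2 + 256*x + 256
which factors as (x + 4)^4. The eigenvalues (with algebraic multiplicities) are λ = -4 with multiplicity 4.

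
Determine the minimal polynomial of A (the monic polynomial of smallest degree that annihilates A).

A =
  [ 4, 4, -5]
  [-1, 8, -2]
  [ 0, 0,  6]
x^3 - 18*x^2 + 108*x - 216

The characteristic polynomial is χ_A(x) = (x - 6)^3, so the eigenvalues are known. The minimal polynomial is
  m_A(x) = Π_λ (x − λ)^{k_λ}
where k_λ is the size of the *largest* Jordan block for λ (equivalently, the smallest k with (A − λI)^k v = 0 for every generalised eigenvector v of λ).

  λ = 6: largest Jordan block has size 3, contributing (x − 6)^3

So m_A(x) = (x - 6)^3 = x^3 - 18*x^2 + 108*x - 216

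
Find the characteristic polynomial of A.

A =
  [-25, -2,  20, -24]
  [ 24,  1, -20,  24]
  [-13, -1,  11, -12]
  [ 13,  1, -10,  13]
x^4 - 2*x^2 + 1

Expanding det(x·I − A) (e.g. by cofactor expansion or by noting that A is similar to its Jordan form J, which has the same characteristic polynomial as A) gives
  χ_A(x) = x^4 - 2*x^2 + 1
which factors as (x - 1)^2*(x + 1)^2. The eigenvalues (with algebraic multiplicities) are λ = -1 with multiplicity 2, λ = 1 with multiplicity 2.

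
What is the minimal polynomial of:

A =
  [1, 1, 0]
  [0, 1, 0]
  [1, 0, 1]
x^3 - 3*x^2 + 3*x - 1

The characteristic polynomial is χ_A(x) = (x - 1)^3, so the eigenvalues are known. The minimal polynomial is
  m_A(x) = Π_λ (x − λ)^{k_λ}
where k_λ is the size of the *largest* Jordan block for λ (equivalently, the smallest k with (A − λI)^k v = 0 for every generalised eigenvector v of λ).

  λ = 1: largest Jordan block has size 3, contributing (x − 1)^3

So m_A(x) = (x - 1)^3 = x^3 - 3*x^2 + 3*x - 1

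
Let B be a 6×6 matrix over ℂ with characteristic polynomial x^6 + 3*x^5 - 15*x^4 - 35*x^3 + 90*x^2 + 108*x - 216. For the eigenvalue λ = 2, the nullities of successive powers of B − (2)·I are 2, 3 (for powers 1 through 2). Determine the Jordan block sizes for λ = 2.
Block sizes for λ = 2: [2, 1]

From the dimensions of kernels of powers, the number of Jordan blocks of size at least j is d_j − d_{j−1} where d_j = dim ker(N^j) (with d_0 = 0). Computing the differences gives [2, 1].
The number of blocks of size exactly k is (#blocks of size ≥ k) − (#blocks of size ≥ k + 1), so the partition is: 1 block(s) of size 1, 1 block(s) of size 2.
In nonincreasing order the block sizes are [2, 1].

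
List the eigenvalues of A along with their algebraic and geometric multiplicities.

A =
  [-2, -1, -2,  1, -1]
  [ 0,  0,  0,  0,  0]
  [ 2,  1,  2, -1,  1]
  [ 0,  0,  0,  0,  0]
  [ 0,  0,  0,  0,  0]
λ = 0: alg = 5, geom = 4

Step 1 — factor the characteristic polynomial to read off the algebraic multiplicities:
  χ_A(x) = x^5

Step 2 — compute geometric multiplicities via the rank-nullity identity g(λ) = n − rank(A − λI):
  rank(A − (0)·I) = 1, so dim ker(A − (0)·I) = n − 1 = 4

Summary:
  λ = 0: algebraic multiplicity = 5, geometric multiplicity = 4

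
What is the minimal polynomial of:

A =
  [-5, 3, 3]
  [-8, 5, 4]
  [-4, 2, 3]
x^2 - 2*x + 1

The characteristic polynomial is χ_A(x) = (x - 1)^3, so the eigenvalues are known. The minimal polynomial is
  m_A(x) = Π_λ (x − λ)^{k_λ}
where k_λ is the size of the *largest* Jordan block for λ (equivalently, the smallest k with (A − λI)^k v = 0 for every generalised eigenvector v of λ).

  λ = 1: largest Jordan block has size 2, contributing (x − 1)^2

So m_A(x) = (x - 1)^2 = x^2 - 2*x + 1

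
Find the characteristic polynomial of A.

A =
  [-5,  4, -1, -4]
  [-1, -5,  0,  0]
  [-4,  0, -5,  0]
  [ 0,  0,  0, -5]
x^4 + 20*x^3 + 150*x^2 + 500*x + 625

Expanding det(x·I − A) (e.g. by cofactor expansion or by noting that A is similar to its Jordan form J, which has the same characteristic polynomial as A) gives
  χ_A(x) = x^4 + 20*x^3 + 150*x^2 + 500*x + 625
which factors as (x + 5)^4. The eigenvalues (with algebraic multiplicities) are λ = -5 with multiplicity 4.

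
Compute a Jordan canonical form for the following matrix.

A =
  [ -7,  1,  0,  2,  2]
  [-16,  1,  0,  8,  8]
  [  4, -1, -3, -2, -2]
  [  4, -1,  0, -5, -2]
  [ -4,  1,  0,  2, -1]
J_2(-3) ⊕ J_1(-3) ⊕ J_1(-3) ⊕ J_1(-3)

The characteristic polynomial is
  det(x·I − A) = x^5 + 15*x^4 + 90*x^3 + 270*x^2 + 405*x + 243 = (x + 3)^5

Eigenvalues and multiplicities (the geometric multiplicity of λ is n − rank(A − λI), which equals the number of Jordan blocks for λ):
  λ = -3: algebraic multiplicity = 5, geometric multiplicity = 4

Determining the block sizes for each eigenvalue:
  λ = -3: 4 blocks summing to 5 forces exactly one block of size 2 and the rest size 1 → block sizes [2, 1, 1, 1]

Assembling the blocks gives a Jordan form
J =
  [-3,  1,  0,  0,  0]
  [ 0, -3,  0,  0,  0]
  [ 0,  0, -3,  0,  0]
  [ 0,  0,  0, -3,  0]
  [ 0,  0,  0,  0, -3]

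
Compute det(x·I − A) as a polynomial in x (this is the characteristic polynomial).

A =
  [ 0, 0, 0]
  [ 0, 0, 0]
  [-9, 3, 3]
x^3 - 3*x^2

Expanding det(x·I − A) (e.g. by cofactor expansion or by noting that A is similar to its Jordan form J, which has the same characteristic polynomial as A) gives
  χ_A(x) = x^3 - 3*x^2
which factors as x^2*(x - 3). The eigenvalues (with algebraic multiplicities) are λ = 0 with multiplicity 2, λ = 3 with multiplicity 1.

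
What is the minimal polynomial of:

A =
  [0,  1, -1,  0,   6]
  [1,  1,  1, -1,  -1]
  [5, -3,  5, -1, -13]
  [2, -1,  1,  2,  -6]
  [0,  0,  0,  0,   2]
x^2 - 4*x + 4

The characteristic polynomial is χ_A(x) = (x - 2)^5, so the eigenvalues are known. The minimal polynomial is
  m_A(x) = Π_λ (x − λ)^{k_λ}
where k_λ is the size of the *largest* Jordan block for λ (equivalently, the smallest k with (A − λI)^k v = 0 for every generalised eigenvector v of λ).

  λ = 2: largest Jordan block has size 2, contributing (x − 2)^2

So m_A(x) = (x - 2)^2 = x^2 - 4*x + 4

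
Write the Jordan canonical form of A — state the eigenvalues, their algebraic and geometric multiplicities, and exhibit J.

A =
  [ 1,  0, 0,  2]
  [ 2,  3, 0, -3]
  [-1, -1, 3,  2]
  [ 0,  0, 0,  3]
J_1(1) ⊕ J_3(3)

The characteristic polynomial is
  det(x·I − A) = x^4 - 10*x^3 + 36*x^2 - 54*x + 27 = (x - 3)^3*(x - 1)

Eigenvalues and multiplicities (the geometric multiplicity of λ is n − rank(A − λI), which equals the number of Jordan blocks for λ):
  λ = 1: algebraic multiplicity = 1, geometric multiplicity = 1
  λ = 3: algebraic multiplicity = 3, geometric multiplicity = 1

Determining the block sizes for each eigenvalue:
  λ = 1: one block (gm = 1), so the single block has size am = 1 → block sizes [1]
  λ = 3: one block (gm = 1), so the single block has size am = 3 → block sizes [3]

Assembling the blocks gives a Jordan form
J =
  [1, 0, 0, 0]
  [0, 3, 1, 0]
  [0, 0, 3, 1]
  [0, 0, 0, 3]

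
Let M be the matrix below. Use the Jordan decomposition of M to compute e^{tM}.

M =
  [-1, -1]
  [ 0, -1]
e^{tM} =
  [exp(-t), -t*exp(-t)]
  [0, exp(-t)]

Strategy: write M = P · J · P⁻¹ where J is a Jordan canonical form, so e^{tM} = P · e^{tJ} · P⁻¹, and e^{tJ} can be computed block-by-block.

M has Jordan form
J =
  [-1,  1]
  [ 0, -1]
(up to reordering of blocks).

Per-block formulas:
  For a 2×2 Jordan block J_2(-1): exp(t · J_2(-1)) = e^(-1t)·(I + t·N), where N is the 2×2 nilpotent shift.

After assembling e^{tJ} and conjugating by P, we get:

e^{tM} =
  [exp(-t), -t*exp(-t)]
  [0, exp(-t)]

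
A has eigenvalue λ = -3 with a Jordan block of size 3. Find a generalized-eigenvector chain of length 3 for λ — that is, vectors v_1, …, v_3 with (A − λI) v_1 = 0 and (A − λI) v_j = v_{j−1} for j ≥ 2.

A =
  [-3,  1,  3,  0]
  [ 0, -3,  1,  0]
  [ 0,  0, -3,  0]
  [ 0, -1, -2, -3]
A Jordan chain for λ = -3 of length 3:
v_1 = (1, 0, 0, -1)ᵀ
v_2 = (3, 1, 0, -2)ᵀ
v_3 = (0, 0, 1, 0)ᵀ

Let N = A − (-3)·I. We want v_3 with N^3 v_3 = 0 but N^2 v_3 ≠ 0; then v_{j-1} := N · v_j for j = 3, …, 2.

Pick v_3 = (0, 0, 1, 0)ᵀ.
Then v_2 = N · v_3 = (3, 1, 0, -2)ᵀ.
Then v_1 = N · v_2 = (1, 0, 0, -1)ᵀ.

Sanity check: (A − (-3)·I) v_1 = (0, 0, 0, 0)ᵀ = 0. ✓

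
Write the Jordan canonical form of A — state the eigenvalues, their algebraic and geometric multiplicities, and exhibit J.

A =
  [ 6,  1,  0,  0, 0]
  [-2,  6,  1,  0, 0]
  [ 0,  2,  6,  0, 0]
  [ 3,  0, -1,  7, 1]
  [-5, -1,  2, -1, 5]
J_3(6) ⊕ J_2(6)

The characteristic polynomial is
  det(x·I − A) = x^5 - 30*x^4 + 360*x^3 - 2160*x^2 + 6480*x - 7776 = (x - 6)^5

Eigenvalues and multiplicities (the geometric multiplicity of λ is n − rank(A − λI), which equals the number of Jordan blocks for λ):
  λ = 6: algebraic multiplicity = 5, geometric multiplicity = 2

Determining the block sizes for each eigenvalue:
  λ = 6: with am = 5 and gm = 2, the partition is not yet determined (e.g. several partitions of 5 into 2 parts exist). Let N = A − (6)·I. Computing rank(N^1) = 3, rank(N^2) = 1, rank(N^3) = 0; the number of blocks of size ≥ j is rank(N^{j−1}) − rank(N^j), giving [2, 2, 1]. So we have 1 block(s) of size 3, 1 block(s) of size 2 → block sizes [3, 2]

Assembling the blocks gives a Jordan form
J =
  [6, 1, 0, 0, 0]
  [0, 6, 1, 0, 0]
  [0, 0, 6, 0, 0]
  [0, 0, 0, 6, 1]
  [0, 0, 0, 0, 6]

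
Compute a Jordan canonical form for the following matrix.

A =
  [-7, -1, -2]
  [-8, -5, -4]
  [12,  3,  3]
J_2(-3) ⊕ J_1(-3)

The characteristic polynomial is
  det(x·I − A) = x^3 + 9*x^2 + 27*x + 27 = (x + 3)^3

Eigenvalues and multiplicities (the geometric multiplicity of λ is n − rank(A − λI), which equals the number of Jordan blocks for λ):
  λ = -3: algebraic multiplicity = 3, geometric multiplicity = 2

Determining the block sizes for each eigenvalue:
  λ = -3: 2 blocks summing to 3 forces exactly one block of size 2 and the rest size 1 → block sizes [2, 1]

Assembling the blocks gives a Jordan form
J =
  [-3,  1,  0]
  [ 0, -3,  0]
  [ 0,  0, -3]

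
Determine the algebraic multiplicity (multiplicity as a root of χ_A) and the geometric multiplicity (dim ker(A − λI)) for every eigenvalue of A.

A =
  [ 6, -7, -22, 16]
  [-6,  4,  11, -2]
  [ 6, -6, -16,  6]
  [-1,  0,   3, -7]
λ = -4: alg = 3, geom = 1; λ = -1: alg = 1, geom = 1

Step 1 — factor the characteristic polynomial to read off the algebraic multiplicities:
  χ_A(x) = (x + 1)*(x + 4)^3

Step 2 — compute geometric multiplicities via the rank-nullity identity g(λ) = n − rank(A − λI):
  rank(A − (-4)·I) = 3, so dim ker(A − (-4)·I) = n − 3 = 1
  rank(A − (-1)·I) = 3, so dim ker(A − (-1)·I) = n − 3 = 1

Summary:
  λ = -4: algebraic multiplicity = 3, geometric multiplicity = 1
  λ = -1: algebraic multiplicity = 1, geometric multiplicity = 1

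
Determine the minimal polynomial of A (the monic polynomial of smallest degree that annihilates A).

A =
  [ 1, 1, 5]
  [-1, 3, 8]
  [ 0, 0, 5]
x^3 - 9*x^2 + 24*x - 20

The characteristic polynomial is χ_A(x) = (x - 5)*(x - 2)^2, so the eigenvalues are known. The minimal polynomial is
  m_A(x) = Π_λ (x − λ)^{k_λ}
where k_λ is the size of the *largest* Jordan block for λ (equivalently, the smallest k with (A − λI)^k v = 0 for every generalised eigenvector v of λ).

  λ = 2: largest Jordan block has size 2, contributing (x − 2)^2
  λ = 5: largest Jordan block has size 1, contributing (x − 5)

So m_A(x) = (x - 5)*(x - 2)^2 = x^3 - 9*x^2 + 24*x - 20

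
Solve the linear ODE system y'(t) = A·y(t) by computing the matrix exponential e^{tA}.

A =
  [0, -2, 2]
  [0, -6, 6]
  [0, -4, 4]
e^{tA} =
  [1, -1 + exp(-2*t), 1 - exp(-2*t)]
  [0, -2 + 3*exp(-2*t), 3 - 3*exp(-2*t)]
  [0, -2 + 2*exp(-2*t), 3 - 2*exp(-2*t)]

Strategy: write A = P · J · P⁻¹ where J is a Jordan canonical form, so e^{tA} = P · e^{tJ} · P⁻¹, and e^{tJ} can be computed block-by-block.

A has Jordan form
J =
  [-2, 0, 0]
  [ 0, 0, 0]
  [ 0, 0, 0]
(up to reordering of blocks).

Per-block formulas:
  For a 1×1 block at λ = 0: exp(t · [0]) = [e^(0t)].
  For a 1×1 block at λ = -2: exp(t · [-2]) = [e^(-2t)].

After assembling e^{tJ} and conjugating by P, we get:

e^{tA} =
  [1, -1 + exp(-2*t), 1 - exp(-2*t)]
  [0, -2 + 3*exp(-2*t), 3 - 3*exp(-2*t)]
  [0, -2 + 2*exp(-2*t), 3 - 2*exp(-2*t)]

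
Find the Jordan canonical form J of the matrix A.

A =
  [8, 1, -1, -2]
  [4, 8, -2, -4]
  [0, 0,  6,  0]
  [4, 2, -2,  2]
J_2(6) ⊕ J_1(6) ⊕ J_1(6)

The characteristic polynomial is
  det(x·I − A) = x^4 - 24*x^3 + 216*x^2 - 864*x + 1296 = (x - 6)^4

Eigenvalues and multiplicities (the geometric multiplicity of λ is n − rank(A − λI), which equals the number of Jordan blocks for λ):
  λ = 6: algebraic multiplicity = 4, geometric multiplicity = 3

Determining the block sizes for each eigenvalue:
  λ = 6: 3 blocks summing to 4 forces exactly one block of size 2 and the rest size 1 → block sizes [2, 1, 1]

Assembling the blocks gives a Jordan form
J =
  [6, 1, 0, 0]
  [0, 6, 0, 0]
  [0, 0, 6, 0]
  [0, 0, 0, 6]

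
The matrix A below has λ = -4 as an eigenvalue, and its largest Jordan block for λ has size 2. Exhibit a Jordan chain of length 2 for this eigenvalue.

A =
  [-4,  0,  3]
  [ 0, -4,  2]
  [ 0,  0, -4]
A Jordan chain for λ = -4 of length 2:
v_1 = (3, 2, 0)ᵀ
v_2 = (0, 0, 1)ᵀ

Let N = A − (-4)·I. We want v_2 with N^2 v_2 = 0 but N^1 v_2 ≠ 0; then v_{j-1} := N · v_j for j = 2, …, 2.

Pick v_2 = (0, 0, 1)ᵀ.
Then v_1 = N · v_2 = (3, 2, 0)ᵀ.

Sanity check: (A − (-4)·I) v_1 = (0, 0, 0)ᵀ = 0. ✓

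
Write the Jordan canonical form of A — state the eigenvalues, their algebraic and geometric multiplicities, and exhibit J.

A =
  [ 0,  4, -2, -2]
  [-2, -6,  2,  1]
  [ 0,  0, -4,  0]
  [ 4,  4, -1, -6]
J_3(-4) ⊕ J_1(-4)

The characteristic polynomial is
  det(x·I − A) = x^4 + 16*x^3 + 96*x^2 + 256*x + 256 = (x + 4)^4

Eigenvalues and multiplicities (the geometric multiplicity of λ is n − rank(A − λI), which equals the number of Jordan blocks for λ):
  λ = -4: algebraic multiplicity = 4, geometric multiplicity = 2

Determining the block sizes for each eigenvalue:
  λ = -4: with am = 4 and gm = 2, the partition is not yet determined (e.g. several partitions of 4 into 2 parts exist). Let N = A − (-4)·I. Computing rank(N^1) = 2, rank(N^2) = 1, rank(N^3) = 0; the number of blocks of size ≥ j is rank(N^{j−1}) − rank(N^j), giving [2, 1, 1]. So we have 1 block(s) of size 3, 1 block(s) of size 1 → block sizes [3, 1]

Assembling the blocks gives a Jordan form
J =
  [-4,  1,  0,  0]
  [ 0, -4,  1,  0]
  [ 0,  0, -4,  0]
  [ 0,  0,  0, -4]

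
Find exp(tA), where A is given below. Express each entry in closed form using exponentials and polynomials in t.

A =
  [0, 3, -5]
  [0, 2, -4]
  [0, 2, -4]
e^{tA} =
  [1, t + 1 - exp(-2*t), -t - 2 + 2*exp(-2*t)]
  [0, 2 - exp(-2*t), -2 + 2*exp(-2*t)]
  [0, 1 - exp(-2*t), -1 + 2*exp(-2*t)]

Strategy: write A = P · J · P⁻¹ where J is a Jordan canonical form, so e^{tA} = P · e^{tJ} · P⁻¹, and e^{tJ} can be computed block-by-block.

A has Jordan form
J =
  [-2, 0, 0]
  [ 0, 0, 1]
  [ 0, 0, 0]
(up to reordering of blocks).

Per-block formulas:
  For a 2×2 Jordan block J_2(0): exp(t · J_2(0)) = e^(0t)·(I + t·N), where N is the 2×2 nilpotent shift.
  For a 1×1 block at λ = -2: exp(t · [-2]) = [e^(-2t)].

After assembling e^{tJ} and conjugating by P, we get:

e^{tA} =
  [1, t + 1 - exp(-2*t), -t - 2 + 2*exp(-2*t)]
  [0, 2 - exp(-2*t), -2 + 2*exp(-2*t)]
  [0, 1 - exp(-2*t), -1 + 2*exp(-2*t)]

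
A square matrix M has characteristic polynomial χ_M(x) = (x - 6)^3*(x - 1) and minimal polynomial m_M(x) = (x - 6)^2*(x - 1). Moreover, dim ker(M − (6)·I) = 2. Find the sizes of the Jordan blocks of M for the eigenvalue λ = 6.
Block sizes for λ = 6: [2, 1]

Step 1 — from the characteristic polynomial, algebraic multiplicity of λ = 6 is 3. From dim ker(M − (6)·I) = 2, there are exactly 2 Jordan blocks for λ = 6.
Step 2 — from the minimal polynomial, the factor (x − 6)^2 tells us the largest block for λ = 6 has size 2.
Step 3 — with total size 3, 2 blocks, and largest block 2, the block sizes (in nonincreasing order) are [2, 1].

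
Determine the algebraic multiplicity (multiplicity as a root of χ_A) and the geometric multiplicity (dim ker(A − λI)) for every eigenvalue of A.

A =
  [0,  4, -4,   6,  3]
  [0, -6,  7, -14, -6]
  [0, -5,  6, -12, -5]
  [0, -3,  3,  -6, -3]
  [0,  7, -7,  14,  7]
λ = 0: alg = 4, geom = 2; λ = 1: alg = 1, geom = 1

Step 1 — factor the characteristic polynomial to read off the algebraic multiplicities:
  χ_A(x) = x^4*(x - 1)

Step 2 — compute geometric multiplicities via the rank-nullity identity g(λ) = n − rank(A − λI):
  rank(A − (0)·I) = 3, so dim ker(A − (0)·I) = n − 3 = 2
  rank(A − (1)·I) = 4, so dim ker(A − (1)·I) = n − 4 = 1

Summary:
  λ = 0: algebraic multiplicity = 4, geometric multiplicity = 2
  λ = 1: algebraic multiplicity = 1, geometric multiplicity = 1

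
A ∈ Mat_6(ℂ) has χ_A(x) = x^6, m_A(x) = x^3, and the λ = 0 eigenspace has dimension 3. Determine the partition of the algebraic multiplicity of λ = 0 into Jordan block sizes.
Block sizes for λ = 0: [3, 2, 1]

Step 1 — from the characteristic polynomial, algebraic multiplicity of λ = 0 is 6. From dim ker(A − (0)·I) = 3, there are exactly 3 Jordan blocks for λ = 0.
Step 2 — from the minimal polynomial, the factor (x − 0)^3 tells us the largest block for λ = 0 has size 3.
Step 3 — with total size 6, 3 blocks, and largest block 3, the block sizes (in nonincreasing order) are [3, 2, 1].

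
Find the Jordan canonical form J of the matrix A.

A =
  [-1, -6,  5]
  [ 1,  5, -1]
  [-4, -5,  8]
J_3(4)

The characteristic polynomial is
  det(x·I − A) = x^3 - 12*x^2 + 48*x - 64 = (x - 4)^3

Eigenvalues and multiplicities (the geometric multiplicity of λ is n − rank(A − λI), which equals the number of Jordan blocks for λ):
  λ = 4: algebraic multiplicity = 3, geometric multiplicity = 1

Determining the block sizes for each eigenvalue:
  λ = 4: one block (gm = 1), so the single block has size am = 3 → block sizes [3]

Assembling the blocks gives a Jordan form
J =
  [4, 1, 0]
  [0, 4, 1]
  [0, 0, 4]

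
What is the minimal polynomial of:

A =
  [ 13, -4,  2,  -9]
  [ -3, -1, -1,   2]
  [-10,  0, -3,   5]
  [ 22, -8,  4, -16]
x^3 + 4*x^2 - 3*x - 18

The characteristic polynomial is χ_A(x) = (x - 2)*(x + 3)^3, so the eigenvalues are known. The minimal polynomial is
  m_A(x) = Π_λ (x − λ)^{k_λ}
where k_λ is the size of the *largest* Jordan block for λ (equivalently, the smallest k with (A − λI)^k v = 0 for every generalised eigenvector v of λ).

  λ = -3: largest Jordan block has size 2, contributing (x + 3)^2
  λ = 2: largest Jordan block has size 1, contributing (x − 2)

So m_A(x) = (x - 2)*(x + 3)^2 = x^3 + 4*x^2 - 3*x - 18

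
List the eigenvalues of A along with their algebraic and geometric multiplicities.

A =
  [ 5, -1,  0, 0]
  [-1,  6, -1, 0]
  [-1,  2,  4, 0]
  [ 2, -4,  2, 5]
λ = 5: alg = 4, geom = 2

Step 1 — factor the characteristic polynomial to read off the algebraic multiplicities:
  χ_A(x) = (x - 5)^4

Step 2 — compute geometric multiplicities via the rank-nullity identity g(λ) = n − rank(A − λI):
  rank(A − (5)·I) = 2, so dim ker(A − (5)·I) = n − 2 = 2

Summary:
  λ = 5: algebraic multiplicity = 4, geometric multiplicity = 2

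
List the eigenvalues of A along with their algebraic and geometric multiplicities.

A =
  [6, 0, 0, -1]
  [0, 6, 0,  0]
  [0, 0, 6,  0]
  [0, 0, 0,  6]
λ = 6: alg = 4, geom = 3

Step 1 — factor the characteristic polynomial to read off the algebraic multiplicities:
  χ_A(x) = (x - 6)^4

Step 2 — compute geometric multiplicities via the rank-nullity identity g(λ) = n − rank(A − λI):
  rank(A − (6)·I) = 1, so dim ker(A − (6)·I) = n − 1 = 3

Summary:
  λ = 6: algebraic multiplicity = 4, geometric multiplicity = 3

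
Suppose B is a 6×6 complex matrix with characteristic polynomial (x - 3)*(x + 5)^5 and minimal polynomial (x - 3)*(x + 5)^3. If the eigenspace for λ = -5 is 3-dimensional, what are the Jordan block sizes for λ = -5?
Block sizes for λ = -5: [3, 1, 1]

Step 1 — from the characteristic polynomial, algebraic multiplicity of λ = -5 is 5. From dim ker(B − (-5)·I) = 3, there are exactly 3 Jordan blocks for λ = -5.
Step 2 — from the minimal polynomial, the factor (x + 5)^3 tells us the largest block for λ = -5 has size 3.
Step 3 — with total size 5, 3 blocks, and largest block 3, the block sizes (in nonincreasing order) are [3, 1, 1].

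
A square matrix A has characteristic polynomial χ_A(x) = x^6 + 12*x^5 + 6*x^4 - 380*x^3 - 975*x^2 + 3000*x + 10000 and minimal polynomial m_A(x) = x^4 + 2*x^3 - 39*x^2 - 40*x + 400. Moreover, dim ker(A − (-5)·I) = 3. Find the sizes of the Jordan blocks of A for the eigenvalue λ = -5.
Block sizes for λ = -5: [2, 1, 1]

Step 1 — from the characteristic polynomial, algebraic multiplicity of λ = -5 is 4. From dim ker(A − (-5)·I) = 3, there are exactly 3 Jordan blocks for λ = -5.
Step 2 — from the minimal polynomial, the factor (x + 5)^2 tells us the largest block for λ = -5 has size 2.
Step 3 — with total size 4, 3 blocks, and largest block 2, the block sizes (in nonincreasing order) are [2, 1, 1].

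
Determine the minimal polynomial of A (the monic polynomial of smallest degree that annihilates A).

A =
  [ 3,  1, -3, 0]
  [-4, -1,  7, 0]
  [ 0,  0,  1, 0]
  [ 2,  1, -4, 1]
x^3 - 3*x^2 + 3*x - 1

The characteristic polynomial is χ_A(x) = (x - 1)^4, so the eigenvalues are known. The minimal polynomial is
  m_A(x) = Π_λ (x − λ)^{k_λ}
where k_λ is the size of the *largest* Jordan block for λ (equivalently, the smallest k with (A − λI)^k v = 0 for every generalised eigenvector v of λ).

  λ = 1: largest Jordan block has size 3, contributing (x − 1)^3

So m_A(x) = (x - 1)^3 = x^3 - 3*x^2 + 3*x - 1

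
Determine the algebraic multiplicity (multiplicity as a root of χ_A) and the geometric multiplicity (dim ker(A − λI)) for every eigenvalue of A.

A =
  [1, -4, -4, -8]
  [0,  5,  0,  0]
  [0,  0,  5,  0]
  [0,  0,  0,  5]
λ = 1: alg = 1, geom = 1; λ = 5: alg = 3, geom = 3

Step 1 — factor the characteristic polynomial to read off the algebraic multiplicities:
  χ_A(x) = (x - 5)^3*(x - 1)

Step 2 — compute geometric multiplicities via the rank-nullity identity g(λ) = n − rank(A − λI):
  rank(A − (1)·I) = 3, so dim ker(A − (1)·I) = n − 3 = 1
  rank(A − (5)·I) = 1, so dim ker(A − (5)·I) = n − 1 = 3

Summary:
  λ = 1: algebraic multiplicity = 1, geometric multiplicity = 1
  λ = 5: algebraic multiplicity = 3, geometric multiplicity = 3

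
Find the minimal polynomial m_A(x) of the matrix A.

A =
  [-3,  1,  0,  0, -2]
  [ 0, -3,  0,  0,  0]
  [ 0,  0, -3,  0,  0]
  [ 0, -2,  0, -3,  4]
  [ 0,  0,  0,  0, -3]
x^2 + 6*x + 9

The characteristic polynomial is χ_A(x) = (x + 3)^5, so the eigenvalues are known. The minimal polynomial is
  m_A(x) = Π_λ (x − λ)^{k_λ}
where k_λ is the size of the *largest* Jordan block for λ (equivalently, the smallest k with (A − λI)^k v = 0 for every generalised eigenvector v of λ).

  λ = -3: largest Jordan block has size 2, contributing (x + 3)^2

So m_A(x) = (x + 3)^2 = x^2 + 6*x + 9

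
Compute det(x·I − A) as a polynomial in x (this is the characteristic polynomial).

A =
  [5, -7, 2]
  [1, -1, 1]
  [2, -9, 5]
x^3 - 9*x^2 + 27*x - 27

Expanding det(x·I − A) (e.g. by cofactor expansion or by noting that A is similar to its Jordan form J, which has the same characteristic polynomial as A) gives
  χ_A(x) = x^3 - 9*x^2 + 27*x - 27
which factors as (x - 3)^3. The eigenvalues (with algebraic multiplicities) are λ = 3 with multiplicity 3.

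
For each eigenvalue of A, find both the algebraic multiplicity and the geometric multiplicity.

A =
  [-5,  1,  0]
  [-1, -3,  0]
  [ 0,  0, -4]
λ = -4: alg = 3, geom = 2

Step 1 — factor the characteristic polynomial to read off the algebraic multiplicities:
  χ_A(x) = (x + 4)^3

Step 2 — compute geometric multiplicities via the rank-nullity identity g(λ) = n − rank(A − λI):
  rank(A − (-4)·I) = 1, so dim ker(A − (-4)·I) = n − 1 = 2

Summary:
  λ = -4: algebraic multiplicity = 3, geometric multiplicity = 2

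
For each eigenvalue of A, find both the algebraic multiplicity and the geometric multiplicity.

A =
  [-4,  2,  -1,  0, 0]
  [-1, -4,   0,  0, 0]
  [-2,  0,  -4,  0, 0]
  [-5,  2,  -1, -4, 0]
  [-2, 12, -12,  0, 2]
λ = -4: alg = 4, geom = 2; λ = 2: alg = 1, geom = 1

Step 1 — factor the characteristic polynomial to read off the algebraic multiplicities:
  χ_A(x) = (x - 2)*(x + 4)^4

Step 2 — compute geometric multiplicities via the rank-nullity identity g(λ) = n − rank(A − λI):
  rank(A − (-4)·I) = 3, so dim ker(A − (-4)·I) = n − 3 = 2
  rank(A − (2)·I) = 4, so dim ker(A − (2)·I) = n − 4 = 1

Summary:
  λ = -4: algebraic multiplicity = 4, geometric multiplicity = 2
  λ = 2: algebraic multiplicity = 1, geometric multiplicity = 1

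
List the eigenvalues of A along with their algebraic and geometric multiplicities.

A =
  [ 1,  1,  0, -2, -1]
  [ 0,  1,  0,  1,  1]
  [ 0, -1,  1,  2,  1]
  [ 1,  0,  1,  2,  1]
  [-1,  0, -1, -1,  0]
λ = 1: alg = 5, geom = 2

Step 1 — factor the characteristic polynomial to read off the algebraic multiplicities:
  χ_A(x) = (x - 1)^5

Step 2 — compute geometric multiplicities via the rank-nullity identity g(λ) = n − rank(A − λI):
  rank(A − (1)·I) = 3, so dim ker(A − (1)·I) = n − 3 = 2

Summary:
  λ = 1: algebraic multiplicity = 5, geometric multiplicity = 2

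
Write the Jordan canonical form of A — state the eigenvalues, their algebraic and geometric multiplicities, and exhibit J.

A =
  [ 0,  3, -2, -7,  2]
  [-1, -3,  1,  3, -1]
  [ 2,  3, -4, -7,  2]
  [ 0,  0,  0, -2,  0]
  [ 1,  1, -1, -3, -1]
J_3(-2) ⊕ J_1(-2) ⊕ J_1(-2)

The characteristic polynomial is
  det(x·I − A) = x^5 + 10*x^4 + 40*x^3 + 80*x^2 + 80*x + 32 = (x + 2)^5

Eigenvalues and multiplicities (the geometric multiplicity of λ is n − rank(A − λI), which equals the number of Jordan blocks for λ):
  λ = -2: algebraic multiplicity = 5, geometric multiplicity = 3

Determining the block sizes for each eigenvalue:
  λ = -2: with am = 5 and gm = 3, the partition is not yet determined (e.g. several partitions of 5 into 3 parts exist). Let N = A − (-2)·I. Computing rank(N^1) = 2, rank(N^2) = 1, rank(N^3) = 0; the number of blocks of size ≥ j is rank(N^{j−1}) − rank(N^j), giving [3, 1, 1]. So we have 1 block(s) of size 3, 2 block(s) of size 1 → block sizes [3, 1, 1]

Assembling the blocks gives a Jordan form
J =
  [-2,  1,  0,  0,  0]
  [ 0, -2,  1,  0,  0]
  [ 0,  0, -2,  0,  0]
  [ 0,  0,  0, -2,  0]
  [ 0,  0,  0,  0, -2]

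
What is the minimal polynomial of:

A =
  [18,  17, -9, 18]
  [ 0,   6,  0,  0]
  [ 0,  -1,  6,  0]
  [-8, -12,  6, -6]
x^3 - 18*x^2 + 108*x - 216

The characteristic polynomial is χ_A(x) = (x - 6)^4, so the eigenvalues are known. The minimal polynomial is
  m_A(x) = Π_λ (x − λ)^{k_λ}
where k_λ is the size of the *largest* Jordan block for λ (equivalently, the smallest k with (A − λI)^k v = 0 for every generalised eigenvector v of λ).

  λ = 6: largest Jordan block has size 3, contributing (x − 6)^3

So m_A(x) = (x - 6)^3 = x^3 - 18*x^2 + 108*x - 216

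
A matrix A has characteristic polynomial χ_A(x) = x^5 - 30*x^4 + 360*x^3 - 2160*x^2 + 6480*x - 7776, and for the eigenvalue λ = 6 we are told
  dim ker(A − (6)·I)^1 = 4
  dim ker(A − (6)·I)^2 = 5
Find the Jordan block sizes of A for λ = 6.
Block sizes for λ = 6: [2, 1, 1, 1]

From the dimensions of kernels of powers, the number of Jordan blocks of size at least j is d_j − d_{j−1} where d_j = dim ker(N^j) (with d_0 = 0). Computing the differences gives [4, 1].
The number of blocks of size exactly k is (#blocks of size ≥ k) − (#blocks of size ≥ k + 1), so the partition is: 3 block(s) of size 1, 1 block(s) of size 2.
In nonincreasing order the block sizes are [2, 1, 1, 1].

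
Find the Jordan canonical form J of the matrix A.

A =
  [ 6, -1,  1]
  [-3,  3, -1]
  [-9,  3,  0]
J_3(3)

The characteristic polynomial is
  det(x·I − A) = x^3 - 9*x^2 + 27*x - 27 = (x - 3)^3

Eigenvalues and multiplicities (the geometric multiplicity of λ is n − rank(A − λI), which equals the number of Jordan blocks for λ):
  λ = 3: algebraic multiplicity = 3, geometric multiplicity = 1

Determining the block sizes for each eigenvalue:
  λ = 3: one block (gm = 1), so the single block has size am = 3 → block sizes [3]

Assembling the blocks gives a Jordan form
J =
  [3, 1, 0]
  [0, 3, 1]
  [0, 0, 3]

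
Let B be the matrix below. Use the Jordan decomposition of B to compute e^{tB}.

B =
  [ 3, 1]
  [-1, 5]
e^{tB} =
  [-t*exp(4*t) + exp(4*t), t*exp(4*t)]
  [-t*exp(4*t), t*exp(4*t) + exp(4*t)]

Strategy: write B = P · J · P⁻¹ where J is a Jordan canonical form, so e^{tB} = P · e^{tJ} · P⁻¹, and e^{tJ} can be computed block-by-block.

B has Jordan form
J =
  [4, 1]
  [0, 4]
(up to reordering of blocks).

Per-block formulas:
  For a 2×2 Jordan block J_2(4): exp(t · J_2(4)) = e^(4t)·(I + t·N), where N is the 2×2 nilpotent shift.

After assembling e^{tJ} and conjugating by P, we get:

e^{tB} =
  [-t*exp(4*t) + exp(4*t), t*exp(4*t)]
  [-t*exp(4*t), t*exp(4*t) + exp(4*t)]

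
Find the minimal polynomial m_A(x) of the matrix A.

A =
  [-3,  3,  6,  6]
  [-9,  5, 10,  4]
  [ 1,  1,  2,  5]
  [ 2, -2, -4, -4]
x^2

The characteristic polynomial is χ_A(x) = x^4, so the eigenvalues are known. The minimal polynomial is
  m_A(x) = Π_λ (x − λ)^{k_λ}
where k_λ is the size of the *largest* Jordan block for λ (equivalently, the smallest k with (A − λI)^k v = 0 for every generalised eigenvector v of λ).

  λ = 0: largest Jordan block has size 2, contributing (x − 0)^2

So m_A(x) = x^2 = x^2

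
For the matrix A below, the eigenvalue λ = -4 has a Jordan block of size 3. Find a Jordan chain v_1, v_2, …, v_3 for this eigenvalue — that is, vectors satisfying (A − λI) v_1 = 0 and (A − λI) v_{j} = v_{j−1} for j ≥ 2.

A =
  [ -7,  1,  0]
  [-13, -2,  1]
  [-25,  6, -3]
A Jordan chain for λ = -4 of length 3:
v_1 = (-4, -12, -28)ᵀ
v_2 = (-3, -13, -25)ᵀ
v_3 = (1, 0, 0)ᵀ

Let N = A − (-4)·I. We want v_3 with N^3 v_3 = 0 but N^2 v_3 ≠ 0; then v_{j-1} := N · v_j for j = 3, …, 2.

Pick v_3 = (1, 0, 0)ᵀ.
Then v_2 = N · v_3 = (-3, -13, -25)ᵀ.
Then v_1 = N · v_2 = (-4, -12, -28)ᵀ.

Sanity check: (A − (-4)·I) v_1 = (0, 0, 0)ᵀ = 0. ✓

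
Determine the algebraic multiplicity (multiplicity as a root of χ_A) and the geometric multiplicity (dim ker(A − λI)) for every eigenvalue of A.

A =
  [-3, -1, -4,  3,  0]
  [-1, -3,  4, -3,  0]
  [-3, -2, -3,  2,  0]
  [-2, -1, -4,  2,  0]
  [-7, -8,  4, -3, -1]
λ = -4: alg = 1, geom = 1; λ = -1: alg = 4, geom = 2

Step 1 — factor the characteristic polynomial to read off the algebraic multiplicities:
  χ_A(x) = (x + 1)^4*(x + 4)

Step 2 — compute geometric multiplicities via the rank-nullity identity g(λ) = n − rank(A − λI):
  rank(A − (-4)·I) = 4, so dim ker(A − (-4)·I) = n − 4 = 1
  rank(A − (-1)·I) = 3, so dim ker(A − (-1)·I) = n − 3 = 2

Summary:
  λ = -4: algebraic multiplicity = 1, geometric multiplicity = 1
  λ = -1: algebraic multiplicity = 4, geometric multiplicity = 2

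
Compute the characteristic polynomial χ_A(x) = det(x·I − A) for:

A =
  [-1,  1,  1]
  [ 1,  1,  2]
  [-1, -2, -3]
x^3 + 3*x^2 + 3*x + 1

Expanding det(x·I − A) (e.g. by cofactor expansion or by noting that A is similar to its Jordan form J, which has the same characteristic polynomial as A) gives
  χ_A(x) = x^3 + 3*x^2 + 3*x + 1
which factors as (x + 1)^3. The eigenvalues (with algebraic multiplicities) are λ = -1 with multiplicity 3.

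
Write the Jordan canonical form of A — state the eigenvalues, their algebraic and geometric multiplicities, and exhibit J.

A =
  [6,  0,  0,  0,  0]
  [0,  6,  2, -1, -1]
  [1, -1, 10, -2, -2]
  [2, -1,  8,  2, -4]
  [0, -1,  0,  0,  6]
J_3(6) ⊕ J_2(6)

The characteristic polynomial is
  det(x·I − A) = x^5 - 30*x^4 + 360*x^3 - 2160*x^2 + 6480*x - 7776 = (x - 6)^5

Eigenvalues and multiplicities (the geometric multiplicity of λ is n − rank(A − λI), which equals the number of Jordan blocks for λ):
  λ = 6: algebraic multiplicity = 5, geometric multiplicity = 2

Determining the block sizes for each eigenvalue:
  λ = 6: with am = 5 and gm = 2, the partition is not yet determined (e.g. several partitions of 5 into 2 parts exist). Let N = A − (6)·I. Computing rank(N^1) = 3, rank(N^2) = 1, rank(N^3) = 0; the number of blocks of size ≥ j is rank(N^{j−1}) − rank(N^j), giving [2, 2, 1]. So we have 1 block(s) of size 3, 1 block(s) of size 2 → block sizes [3, 2]

Assembling the blocks gives a Jordan form
J =
  [6, 1, 0, 0, 0]
  [0, 6, 1, 0, 0]
  [0, 0, 6, 0, 0]
  [0, 0, 0, 6, 1]
  [0, 0, 0, 0, 6]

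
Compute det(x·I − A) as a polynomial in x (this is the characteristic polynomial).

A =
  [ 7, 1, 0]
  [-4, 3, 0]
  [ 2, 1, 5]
x^3 - 15*x^2 + 75*x - 125

Expanding det(x·I − A) (e.g. by cofactor expansion or by noting that A is similar to its Jordan form J, which has the same characteristic polynomial as A) gives
  χ_A(x) = x^3 - 15*x^2 + 75*x - 125
which factors as (x - 5)^3. The eigenvalues (with algebraic multiplicities) are λ = 5 with multiplicity 3.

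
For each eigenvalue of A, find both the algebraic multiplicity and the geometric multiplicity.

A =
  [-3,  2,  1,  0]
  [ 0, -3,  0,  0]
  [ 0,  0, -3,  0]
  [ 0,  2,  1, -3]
λ = -3: alg = 4, geom = 3

Step 1 — factor the characteristic polynomial to read off the algebraic multiplicities:
  χ_A(x) = (x + 3)^4

Step 2 — compute geometric multiplicities via the rank-nullity identity g(λ) = n − rank(A − λI):
  rank(A − (-3)·I) = 1, so dim ker(A − (-3)·I) = n − 1 = 3

Summary:
  λ = -3: algebraic multiplicity = 4, geometric multiplicity = 3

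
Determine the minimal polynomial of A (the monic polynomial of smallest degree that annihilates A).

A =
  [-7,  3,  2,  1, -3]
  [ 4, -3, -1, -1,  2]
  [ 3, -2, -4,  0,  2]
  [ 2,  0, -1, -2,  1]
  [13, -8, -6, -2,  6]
x^3 + 6*x^2 + 12*x + 8

The characteristic polynomial is χ_A(x) = (x + 2)^5, so the eigenvalues are known. The minimal polynomial is
  m_A(x) = Π_λ (x − λ)^{k_λ}
where k_λ is the size of the *largest* Jordan block for λ (equivalently, the smallest k with (A − λI)^k v = 0 for every generalised eigenvector v of λ).

  λ = -2: largest Jordan block has size 3, contributing (x + 2)^3

So m_A(x) = (x + 2)^3 = x^3 + 6*x^2 + 12*x + 8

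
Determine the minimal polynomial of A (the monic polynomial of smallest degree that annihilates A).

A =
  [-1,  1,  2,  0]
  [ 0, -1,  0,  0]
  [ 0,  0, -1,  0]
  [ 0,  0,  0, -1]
x^2 + 2*x + 1

The characteristic polynomial is χ_A(x) = (x + 1)^4, so the eigenvalues are known. The minimal polynomial is
  m_A(x) = Π_λ (x − λ)^{k_λ}
where k_λ is the size of the *largest* Jordan block for λ (equivalently, the smallest k with (A − λI)^k v = 0 for every generalised eigenvector v of λ).

  λ = -1: largest Jordan block has size 2, contributing (x + 1)^2

So m_A(x) = (x + 1)^2 = x^2 + 2*x + 1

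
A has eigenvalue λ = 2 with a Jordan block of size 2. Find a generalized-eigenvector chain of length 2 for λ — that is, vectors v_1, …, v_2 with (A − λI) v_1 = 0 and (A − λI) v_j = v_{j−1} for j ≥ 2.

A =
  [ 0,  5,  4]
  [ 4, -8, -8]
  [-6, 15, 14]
A Jordan chain for λ = 2 of length 2:
v_1 = (-2, 4, -6)ᵀ
v_2 = (1, 0, 0)ᵀ

Let N = A − (2)·I. We want v_2 with N^2 v_2 = 0 but N^1 v_2 ≠ 0; then v_{j-1} := N · v_j for j = 2, …, 2.

Pick v_2 = (1, 0, 0)ᵀ.
Then v_1 = N · v_2 = (-2, 4, -6)ᵀ.

Sanity check: (A − (2)·I) v_1 = (0, 0, 0)ᵀ = 0. ✓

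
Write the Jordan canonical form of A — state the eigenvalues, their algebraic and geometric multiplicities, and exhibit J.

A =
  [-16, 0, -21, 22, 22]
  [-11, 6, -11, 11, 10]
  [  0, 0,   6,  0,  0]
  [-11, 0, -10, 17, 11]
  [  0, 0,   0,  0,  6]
J_1(-5) ⊕ J_2(6) ⊕ J_2(6)

The characteristic polynomial is
  det(x·I − A) = x^5 - 19*x^4 + 96*x^3 + 216*x^2 - 3024*x + 6480 = (x - 6)^4*(x + 5)

Eigenvalues and multiplicities (the geometric multiplicity of λ is n − rank(A − λI), which equals the number of Jordan blocks for λ):
  λ = -5: algebraic multiplicity = 1, geometric multiplicity = 1
  λ = 6: algebraic multiplicity = 4, geometric multiplicity = 2

Determining the block sizes for each eigenvalue:
  λ = -5: one block (gm = 1), so the single block has size am = 1 → block sizes [1]
  λ = 6: with am = 4 and gm = 2, the partition is not yet determined (e.g. several partitions of 4 into 2 parts exist). Let N = A − (6)·I. Computing rank(N^1) = 3, rank(N^2) = 1; the number of blocks of size ≥ j is rank(N^{j−1}) − rank(N^j), giving [2, 2]. So we have 2 block(s) of size 2 → block sizes [2, 2]

Assembling the blocks gives a Jordan form
J =
  [-5, 0, 0, 0, 0]
  [ 0, 6, 1, 0, 0]
  [ 0, 0, 6, 0, 0]
  [ 0, 0, 0, 6, 1]
  [ 0, 0, 0, 0, 6]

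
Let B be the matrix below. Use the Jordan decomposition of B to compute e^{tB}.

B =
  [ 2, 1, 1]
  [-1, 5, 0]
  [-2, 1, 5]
e^{tB} =
  [t^2*exp(4*t)/2 - 2*t*exp(4*t) + exp(4*t), t*exp(4*t), -t^2*exp(4*t)/2 + t*exp(4*t)]
  [t^2*exp(4*t)/2 - t*exp(4*t), t*exp(4*t) + exp(4*t), -t^2*exp(4*t)/2]
  [t^2*exp(4*t)/2 - 2*t*exp(4*t), t*exp(4*t), -t^2*exp(4*t)/2 + t*exp(4*t) + exp(4*t)]

Strategy: write B = P · J · P⁻¹ where J is a Jordan canonical form, so e^{tB} = P · e^{tJ} · P⁻¹, and e^{tJ} can be computed block-by-block.

B has Jordan form
J =
  [4, 1, 0]
  [0, 4, 1]
  [0, 0, 4]
(up to reordering of blocks).

Per-block formulas:
  For a 3×3 Jordan block J_3(4): exp(t · J_3(4)) = e^(4t)·(I + t·N + (t^2/2)·N^2), where N is the 3×3 nilpotent shift.

After assembling e^{tJ} and conjugating by P, we get:

e^{tB} =
  [t^2*exp(4*t)/2 - 2*t*exp(4*t) + exp(4*t), t*exp(4*t), -t^2*exp(4*t)/2 + t*exp(4*t)]
  [t^2*exp(4*t)/2 - t*exp(4*t), t*exp(4*t) + exp(4*t), -t^2*exp(4*t)/2]
  [t^2*exp(4*t)/2 - 2*t*exp(4*t), t*exp(4*t), -t^2*exp(4*t)/2 + t*exp(4*t) + exp(4*t)]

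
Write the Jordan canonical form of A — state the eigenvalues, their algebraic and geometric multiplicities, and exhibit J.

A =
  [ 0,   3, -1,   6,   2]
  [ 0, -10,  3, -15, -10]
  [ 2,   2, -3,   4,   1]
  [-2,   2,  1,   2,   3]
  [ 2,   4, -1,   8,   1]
J_3(-2) ⊕ J_2(-2)

The characteristic polynomial is
  det(x·I − A) = x^5 + 10*x^4 + 40*x^3 + 80*x^2 + 80*x + 32 = (x + 2)^5

Eigenvalues and multiplicities (the geometric multiplicity of λ is n − rank(A − λI), which equals the number of Jordan blocks for λ):
  λ = -2: algebraic multiplicity = 5, geometric multiplicity = 2

Determining the block sizes for each eigenvalue:
  λ = -2: with am = 5 and gm = 2, the partition is not yet determined (e.g. several partitions of 5 into 2 parts exist). Let N = A − (-2)·I. Computing rank(N^1) = 3, rank(N^2) = 1, rank(N^3) = 0; the number of blocks of size ≥ j is rank(N^{j−1}) − rank(N^j), giving [2, 2, 1]. So we have 1 block(s) of size 3, 1 block(s) of size 2 → block sizes [3, 2]

Assembling the blocks gives a Jordan form
J =
  [-2,  1,  0,  0,  0]
  [ 0, -2,  1,  0,  0]
  [ 0,  0, -2,  0,  0]
  [ 0,  0,  0, -2,  1]
  [ 0,  0,  0,  0, -2]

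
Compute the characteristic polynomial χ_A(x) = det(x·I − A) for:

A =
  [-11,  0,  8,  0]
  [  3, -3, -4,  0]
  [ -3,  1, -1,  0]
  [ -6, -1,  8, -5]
x^4 + 20*x^3 + 150*x^2 + 500*x + 625

Expanding det(x·I − A) (e.g. by cofactor expansion or by noting that A is similar to its Jordan form J, which has the same characteristic polynomial as A) gives
  χ_A(x) = x^4 + 20*x^3 + 150*x^2 + 500*x + 625
which factors as (x + 5)^4. The eigenvalues (with algebraic multiplicities) are λ = -5 with multiplicity 4.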